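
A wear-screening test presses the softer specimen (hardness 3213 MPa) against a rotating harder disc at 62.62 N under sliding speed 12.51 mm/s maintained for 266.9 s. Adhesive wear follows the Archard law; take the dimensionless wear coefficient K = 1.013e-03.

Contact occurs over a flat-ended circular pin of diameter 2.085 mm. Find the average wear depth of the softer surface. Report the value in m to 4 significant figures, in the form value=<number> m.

The intermediates appear rounded; each operation maintains full float precision; a lone final rounding: four significant digits.
Sliding speed v = 12.51 mm/s = 0.01251 m/s. The distance L = v·t = 0.01251 m/s × 266.9 s = 3.339 m.
Hardness H = 3213 MPa = 3.213e+09 Pa.
Pin diameter d = 2.085 mm = 0.002085 m. Contact area A = π·d²/4 = π·(0.002085 m)²/4 = 3.414e-06 m².
Expressed in SI base units: W = 62.62 N, H = 3.213e+09 Pa, K = 1.013e-03.
Apply Archard: V = K·W·L/H = 1.013e-03 · 62.62 · 3.339 / 3.213e+09 = 6.592e-11 m³.
Mean wear depth h = V/A = 6.592e-11 / 3.414e-06 = 1.931e-05 m.

value=1.931e-05 m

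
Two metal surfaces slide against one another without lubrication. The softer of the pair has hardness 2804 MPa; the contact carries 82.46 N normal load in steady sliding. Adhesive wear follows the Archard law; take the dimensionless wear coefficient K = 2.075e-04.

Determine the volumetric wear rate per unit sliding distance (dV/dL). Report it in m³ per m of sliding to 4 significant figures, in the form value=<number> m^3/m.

value=6.102e-12 m^3/m

All arithmetic holds full precision. Intermediate values are printed rounded; rounded once at the end: 4 significant digits.
Hardness H = 2804 MPa = 2.804e+09 Pa.
As SI base values: W = 82.46 N, H = 2.804e+09 Pa, K = 2.075e-04.
The wear rate dV/dL = K·W/H (independent of L): 2.075e-04 · 82.46 / 2.804e+09 = 6.102e-12 m³/m.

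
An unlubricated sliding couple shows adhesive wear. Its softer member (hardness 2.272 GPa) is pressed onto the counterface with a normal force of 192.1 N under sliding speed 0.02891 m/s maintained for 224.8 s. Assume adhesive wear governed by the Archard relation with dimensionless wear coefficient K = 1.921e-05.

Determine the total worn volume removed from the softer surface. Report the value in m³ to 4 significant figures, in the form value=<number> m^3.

value=1.056e-11 m^3

Intermediates are displayed rounded — all arithmetic holds full precision; one last rounding: four significant digits.
Total distance L = v·t = 0.02891 m/s × 224.8 s = 6.499 m.
Hardness H = 2.272 GPa = 2.272e+09 Pa.
Expressed in SI base units: W = 192.1 N, H = 2.272e+09 Pa, K = 1.921e-05.
Apply Archard: V = K·W·L/H = 1.921e-05 · 192.1 · 6.499 / 2.272e+09 = 1.056e-11 m³.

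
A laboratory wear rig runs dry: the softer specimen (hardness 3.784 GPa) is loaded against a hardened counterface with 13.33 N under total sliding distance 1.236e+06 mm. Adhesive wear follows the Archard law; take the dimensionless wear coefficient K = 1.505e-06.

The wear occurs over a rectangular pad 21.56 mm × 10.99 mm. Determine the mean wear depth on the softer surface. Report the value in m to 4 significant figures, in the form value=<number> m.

value=2.766e-08 m

The intermediates are displayed rounded. All working math runs at full precision — rounded just once to 4 significant figures.
Convert: Distance covered L = 1.236e+06 mm = 1236 m.
Convert: Hardness H = 3.784 GPa = 3.784e+09 Pa.
Convert: Pad sides 21.56 mm × 10.99 mm = 0.02156 m × 0.01099 m. Contact area A = 0.02156 m × 0.01099 m = 2.369e-04 m².
Restated in SI base units: W = 13.33 N, H = 3.784e+09 Pa, K = 1.505e-06.
Archard volume V = K·W·L/H = 1.505e-06 · 13.33 · 1236 / 3.784e+09 = 6.553e-12 m³.
Depth h = V/A = 6.553e-12 / 2.369e-04 = 2.766e-08 m.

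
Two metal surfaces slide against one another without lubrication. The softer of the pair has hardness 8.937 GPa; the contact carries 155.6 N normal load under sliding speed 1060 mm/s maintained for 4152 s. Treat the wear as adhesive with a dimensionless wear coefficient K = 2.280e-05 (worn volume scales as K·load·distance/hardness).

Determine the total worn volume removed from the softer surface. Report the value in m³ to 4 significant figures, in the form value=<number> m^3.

value=1.747e-09 m^3

Every step holds full precision, and the intermediates are displayed rounded. Rounded once at the end: 4 significant figures.
Sliding speed v = 1060 mm/s = 1.060 m/s. Distance covered L = v·t = 1.060 m/s × 4152 s = 4401 m.
Hardness H = 8.937 GPa = 8.937e+09 Pa.
Restated in SI base units: W = 155.6 N, H = 8.937e+09 Pa, K = 2.280e-05.
Apply Archard: V = K·W·L/H = 2.280e-05 · 155.6 · 4401 / 8.937e+09 = 1.747e-09 m³.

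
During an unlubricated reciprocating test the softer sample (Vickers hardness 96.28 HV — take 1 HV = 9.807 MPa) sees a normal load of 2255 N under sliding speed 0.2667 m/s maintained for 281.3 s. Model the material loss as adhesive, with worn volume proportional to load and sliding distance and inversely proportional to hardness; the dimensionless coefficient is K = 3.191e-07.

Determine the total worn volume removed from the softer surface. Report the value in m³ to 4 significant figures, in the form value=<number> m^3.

All working math holds full float precision. Intermediate values are printed rounded, and one final rounding: 4 significant digits.
Distance covered L = v·t = 0.2667 m/s × 281.3 s = 75.02 m.
Hardness H = 96.28 HV × 9.807 MPa/HV = 944.2 MPa = 9.442e+08 Pa.
Restated in SI base units: W = 2255 N, H = 9.442e+08 Pa, K = 3.191e-07.
The Archard volume V = K·W·L/H = 3.191e-07 · 2255 · 75.02 / 9.442e+08 = 5.717e-11 m³.

value=5.717e-11 m^3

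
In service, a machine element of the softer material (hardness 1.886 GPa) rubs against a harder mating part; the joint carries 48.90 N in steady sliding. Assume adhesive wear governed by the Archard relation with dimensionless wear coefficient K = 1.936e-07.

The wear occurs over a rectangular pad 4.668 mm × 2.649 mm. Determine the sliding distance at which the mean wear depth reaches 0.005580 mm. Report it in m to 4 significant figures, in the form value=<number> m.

The intermediates are displayed rounded — all arithmetic maintains full precision — a single final rounding, at 4 significant figures.
Hardness H = 1.886 GPa = 1.886e+09 Pa.
Pad sides 4.668 mm × 2.649 mm = 0.004668 m × 0.002649 m. Contact area A = 0.004668 m × 0.002649 m = 1.237e-05 m².
Depth limit h_lim = 0.005580 mm = 5.580e-06 m.
In SI base units, W = 48.90 N, H = 1.886e+09 Pa, K = 1.936e-07.
Volume at the limit: V_lim = h_lim·A = 5.580e-06 · 1.237e-05 = 6.900e-11 m³.
Sliding life L = V_lim·H/(K·W) = 6.900e-11 · 1.886e+09 / (1.936e-07 · 48.90) = 1.375e+04 m.

value=1.375e+04 m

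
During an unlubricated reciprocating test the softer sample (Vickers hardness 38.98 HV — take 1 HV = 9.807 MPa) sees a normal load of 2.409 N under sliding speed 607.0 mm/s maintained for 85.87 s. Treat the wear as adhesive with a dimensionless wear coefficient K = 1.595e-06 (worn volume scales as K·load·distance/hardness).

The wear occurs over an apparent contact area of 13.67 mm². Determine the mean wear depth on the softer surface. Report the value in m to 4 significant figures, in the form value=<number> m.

value=3.832e-08 m

The intermediates appear rounded, and all working math maintains full precision — a lone final rounding: four significant digits.
Sliding speed v = 607.0 mm/s = 0.6070 m/s. Distance covered L = v·t = 0.6070 m/s × 85.87 s = 52.12 m.
Hardness H = 38.98 HV × 9.807 MPa/HV = 382.3 MPa = 3.823e+08 Pa.
Contact area A = 13.67 mm² = 1.367e-05 m².
SI base units throughout: W = 2.409 N, H = 3.823e+08 Pa, K = 1.595e-06.
Volume removed: V = K·W·L/H = 1.595e-06 · 2.409 · 52.12 / 3.823e+08 = 5.239e-13 m³.
Mean wear depth h = V/A = 5.239e-13 / 1.367e-05 = 3.832e-08 m.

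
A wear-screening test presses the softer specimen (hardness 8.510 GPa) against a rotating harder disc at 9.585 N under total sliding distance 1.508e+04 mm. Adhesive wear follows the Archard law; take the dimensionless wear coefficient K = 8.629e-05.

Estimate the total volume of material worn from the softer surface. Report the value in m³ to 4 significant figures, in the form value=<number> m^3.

Each operation holds full float precision — intermediate values are printed rounded; one last rounding, at 4 significant figures.
Convert: Path length L = 1.508e+04 mm = 15.08 m.
Convert: Hardness H = 8.510 GPa = 8.510e+09 Pa.
In SI base units: W = 9.585 N, H = 8.510e+09 Pa, K = 8.629e-05.
Volume removed: V = K·W·L/H = 8.629e-05 · 9.585 · 15.08 / 8.510e+09 = 1.466e-12 m³.

value=1.466e-12 m^3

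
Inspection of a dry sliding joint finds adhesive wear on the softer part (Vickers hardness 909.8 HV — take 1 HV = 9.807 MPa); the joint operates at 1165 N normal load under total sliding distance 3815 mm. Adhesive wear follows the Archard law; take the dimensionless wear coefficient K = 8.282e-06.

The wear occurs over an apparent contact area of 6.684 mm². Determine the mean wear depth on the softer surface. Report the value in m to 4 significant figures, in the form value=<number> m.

Each operation carries full float precision — intermediates are shown rounded. Rounded just once: four significant digits.
Distance L = 3815 mm = 3.815 m.
Hardness H = 909.8 HV × 9.807 MPa/HV = 8922 MPa = 8.922e+09 Pa.
Contact area A = 6.684 mm² = 6.684e-06 m².
SI base units throughout: W = 1165 N, H = 8.922e+09 Pa, K = 8.282e-06.
Wear volume V = K·W·L/H = 8.282e-06 · 1165 · 3.815 / 8.922e+09 = 4.125e-12 m³.
Average depth h = V/A = 4.125e-12 / 6.684e-06 = 6.172e-07 m.

value=6.172e-07 m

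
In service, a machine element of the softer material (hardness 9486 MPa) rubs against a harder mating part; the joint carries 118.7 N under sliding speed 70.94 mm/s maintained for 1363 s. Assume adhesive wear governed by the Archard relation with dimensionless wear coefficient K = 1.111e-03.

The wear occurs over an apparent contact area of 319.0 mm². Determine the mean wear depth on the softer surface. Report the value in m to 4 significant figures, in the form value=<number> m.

Each operation keeps full float precision; intermediate values are displayed rounded — one last rounding, at 4 significant figures.
Convert: Sliding speed v = 70.94 mm/s = 0.07094 m/s. Total distance L = v·t = 0.07094 m/s × 1363 s = 96.69 m.
Convert: Hardness H = 9486 MPa = 9.486e+09 Pa.
Convert: Contact area A = 319.0 mm² = 3.190e-04 m².
In SI base units: W = 118.7 N, H = 9.486e+09 Pa, K = 1.111e-03.
Archard volume V = K·W·L/H = 1.111e-03 · 118.7 · 96.69 / 9.486e+09 = 1.344e-09 m³.
Depth h = V/A = 1.344e-09 / 3.190e-04 = 4.214e-06 m.

value=4.214e-06 m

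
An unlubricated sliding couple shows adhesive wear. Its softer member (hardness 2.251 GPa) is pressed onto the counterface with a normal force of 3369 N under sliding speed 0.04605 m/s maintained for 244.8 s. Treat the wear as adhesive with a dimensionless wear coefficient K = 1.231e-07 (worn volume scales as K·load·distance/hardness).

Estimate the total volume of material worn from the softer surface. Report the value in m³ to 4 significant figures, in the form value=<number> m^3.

Every step holds exact precision. The intermediates are shown rounded. Rounded just once to four significant figures.
Path length L = v·t = 0.04605 m/s × 244.8 s = 11.27 m.
Hardness H = 2.251 GPa = 2.251e+09 Pa.
In SI base units, W = 3369 N, H = 2.251e+09 Pa, K = 1.231e-07.
Worn volume V = K·W·L/H = 1.231e-07 · 3369 · 11.27 / 2.251e+09 = 2.077e-12 m³.

value=2.077e-12 m^3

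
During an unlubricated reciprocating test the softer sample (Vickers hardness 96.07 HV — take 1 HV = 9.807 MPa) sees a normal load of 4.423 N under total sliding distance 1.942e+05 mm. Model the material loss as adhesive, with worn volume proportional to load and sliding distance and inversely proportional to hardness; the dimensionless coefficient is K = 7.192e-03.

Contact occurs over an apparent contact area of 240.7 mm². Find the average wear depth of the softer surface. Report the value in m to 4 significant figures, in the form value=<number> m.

All arithmetic keeps full precision; displayed values are rounded, and a lone final rounding, at 4 significant figures.
Sliding distance L = 1.942e+05 mm = 194.2 m.
Hardness H = 96.07 HV × 9.807 MPa/HV = 942.2 MPa = 9.422e+08 Pa.
Contact area A = 240.7 mm² = 2.407e-04 m².
Expressed in SI base units: W = 4.423 N, H = 9.422e+08 Pa, K = 7.192e-03.
Worn volume V = K·W·L/H = 7.192e-03 · 4.423 · 194.2 / 9.422e+08 = 6.557e-09 m³.
Depth h = V/A = 6.557e-09 / 2.407e-04 = 2.724e-05 m.

value=2.724e-05 m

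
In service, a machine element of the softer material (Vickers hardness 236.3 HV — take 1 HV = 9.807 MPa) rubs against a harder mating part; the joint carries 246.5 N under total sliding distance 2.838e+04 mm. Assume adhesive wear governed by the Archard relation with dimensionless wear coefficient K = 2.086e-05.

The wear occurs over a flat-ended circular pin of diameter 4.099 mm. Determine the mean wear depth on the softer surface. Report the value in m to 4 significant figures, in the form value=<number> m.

The algebra carries full float precision, and intermediate values are printed rounded — one last rounding, at 4 significant figures.
Convert: Path length L = 2.838e+04 mm = 28.38 m.
Convert: Hardness H = 236.3 HV × 9.807 MPa/HV = 2317 MPa = 2.317e+09 Pa.
Convert: Pin diameter d = 4.099 mm = 0.004099 m. Contact area A = π·d²/4 = π·(0.004099 m)²/4 = 1.320e-05 m².
In SI base units: W = 246.5 N, H = 2.317e+09 Pa, K = 2.086e-05.
Volume removed: V = K·W·L/H = 2.086e-05 · 246.5 · 28.38 / 2.317e+09 = 6.297e-11 m³.
Wear depth h = V/A = 6.297e-11 / 1.320e-05 = 4.772e-06 m.

value=4.772e-06 m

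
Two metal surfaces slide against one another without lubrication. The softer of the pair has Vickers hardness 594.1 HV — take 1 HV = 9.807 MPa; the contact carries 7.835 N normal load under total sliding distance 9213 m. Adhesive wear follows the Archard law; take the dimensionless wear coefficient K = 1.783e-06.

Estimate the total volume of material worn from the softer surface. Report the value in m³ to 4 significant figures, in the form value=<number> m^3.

value=2.209e-11 m^3

All arithmetic runs at full precision — intermediates are displayed rounded; a single final rounding: four significant digits.
Hardness H = 594.1 HV × 9.807 MPa/HV = 5826 MPa = 5.826e+09 Pa.
In SI base units: W = 7.835 N, H = 5.826e+09 Pa, K = 1.783e-06.
Wear volume V = K·W·L/H = 1.783e-06 · 7.835 · 9213 / 5.826e+09 = 2.209e-11 m³.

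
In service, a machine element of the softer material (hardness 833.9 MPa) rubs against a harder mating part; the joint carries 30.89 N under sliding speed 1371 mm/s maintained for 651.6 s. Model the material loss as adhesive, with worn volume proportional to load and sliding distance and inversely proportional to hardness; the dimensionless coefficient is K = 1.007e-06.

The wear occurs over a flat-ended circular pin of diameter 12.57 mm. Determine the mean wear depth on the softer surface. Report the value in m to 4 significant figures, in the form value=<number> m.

The algebra runs at exact precision — quoted intermediates are rounded, and rounded once at the end to four significant figures.
Convert: Sliding speed v = 1371 mm/s = 1.371 m/s. Total distance L = v·t = 1.371 m/s × 651.6 s = 893.3 m.
Convert: Hardness H = 833.9 MPa = 8.339e+08 Pa.
Convert: Pin diameter d = 12.57 mm = 0.01257 m. Contact area A = π·d²/4 = π·(0.01257 m)²/4 = 1.241e-04 m².
In SI base units, W = 30.89 N, H = 8.339e+08 Pa, K = 1.007e-06.
The Archard volume V = K·W·L/H = 1.007e-06 · 30.89 · 893.3 / 8.339e+08 = 3.332e-11 m³.
Depth of wear h = V/A = 3.332e-11 / 1.241e-04 = 2.685e-07 m.

value=2.685e-07 m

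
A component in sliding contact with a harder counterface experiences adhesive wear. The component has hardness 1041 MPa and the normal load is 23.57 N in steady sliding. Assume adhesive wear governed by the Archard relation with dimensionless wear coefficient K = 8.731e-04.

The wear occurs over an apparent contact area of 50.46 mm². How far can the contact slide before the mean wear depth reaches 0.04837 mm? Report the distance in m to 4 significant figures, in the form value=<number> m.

value=123.5 m

All arithmetic runs at full float precision. Intermediates are printed rounded — a lone final rounding, at four significant figures.
Convert: Hardness H = 1041 MPa = 1.041e+09 Pa.
Convert: Contact area A = 50.46 mm² = 5.046e-05 m².
Convert: Depth limit h_lim = 0.04837 mm = 4.837e-05 m.
SI base units throughout: W = 23.57 N, H = 1.041e+09 Pa, K = 8.731e-04.
Volume at the limit: V_lim = h_lim·A = 4.837e-05 · 5.046e-05 = 2.441e-09 m³.
Sliding life L = V_lim·H/(K·W) = 2.441e-09 · 1.041e+09 / (8.731e-04 · 23.57) = 123.5 m.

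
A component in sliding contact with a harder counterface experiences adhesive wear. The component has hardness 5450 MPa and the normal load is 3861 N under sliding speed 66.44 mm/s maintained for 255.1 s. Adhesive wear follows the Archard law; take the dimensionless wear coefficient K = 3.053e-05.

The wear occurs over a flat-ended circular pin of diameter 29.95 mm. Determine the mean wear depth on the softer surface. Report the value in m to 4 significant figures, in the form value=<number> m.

Each operation maintains exact precision, and the intermediates appear rounded — one final rounding to 4 significant digits.
Sliding speed v = 66.44 mm/s = 0.06644 m/s. Path length L = v·t = 0.06644 m/s × 255.1 s = 16.95 m.
Hardness H = 5450 MPa = 5.450e+09 Pa.
Pin diameter d = 29.95 mm = 0.02995 m. Contact area A = π·d²/4 = π·(0.02995 m)²/4 = 7.045e-04 m².
Working in SI base units: W = 3861 N, H = 5.450e+09 Pa, K = 3.053e-05.
Volume removed: V = K·W·L/H = 3.053e-05 · 3861 · 16.95 / 5.450e+09 = 3.666e-10 m³.
Depth h = V/A = 3.666e-10 / 7.045e-04 = 5.203e-07 m.

value=5.203e-07 m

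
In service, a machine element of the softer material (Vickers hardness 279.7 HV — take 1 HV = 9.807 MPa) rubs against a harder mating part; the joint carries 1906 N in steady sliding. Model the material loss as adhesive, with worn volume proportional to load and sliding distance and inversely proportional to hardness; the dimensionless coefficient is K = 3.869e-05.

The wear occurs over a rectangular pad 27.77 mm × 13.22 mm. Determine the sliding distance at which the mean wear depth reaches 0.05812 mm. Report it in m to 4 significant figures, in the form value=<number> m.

value=793.7 m

The intermediates appear rounded — the computation carries full precision. Rounded once at the end: 4 significant figures.
Convert: Hardness H = 279.7 HV × 9.807 MPa/HV = 2743 MPa = 2.743e+09 Pa.
Convert: Pad sides 27.77 mm × 13.22 mm = 0.02777 m × 0.01322 m. Contact area A = 0.02777 m × 0.01322 m = 3.671e-04 m².
Convert: Depth limit h_lim = 0.05812 mm = 5.812e-05 m.
Expressed in SI base units: W = 1906 N, H = 2.743e+09 Pa, K = 3.869e-05.
At the depth limit, V_lim = h_lim·A = 5.812e-05 · 3.671e-04 = 2.134e-08 m³.
Life L = V_lim·H/(K·W) = 2.134e-08 · 2.743e+09 / (3.869e-05 · 1906) = 793.7 m.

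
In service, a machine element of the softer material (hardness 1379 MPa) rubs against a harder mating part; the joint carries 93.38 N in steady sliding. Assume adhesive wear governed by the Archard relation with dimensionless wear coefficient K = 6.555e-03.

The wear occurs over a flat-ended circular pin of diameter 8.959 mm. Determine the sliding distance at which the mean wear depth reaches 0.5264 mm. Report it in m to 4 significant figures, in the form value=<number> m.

value=74.76 m

Intermediate values are displayed rounded; the algebra maintains full precision. Rounded just once, at 4 significant figures.
Hardness H = 1379 MPa = 1.379e+09 Pa.
Pin diameter d = 8.959 mm = 0.008959 m. Contact area A = π·d²/4 = π·(0.008959 m)²/4 = 6.304e-05 m².
Depth limit h_lim = 0.5264 mm = 5.264e-04 m.
Expressed in SI base units: W = 93.38 N, H = 1.379e+09 Pa, K = 6.555e-03.
Allowed volume V_lim = h_lim·A = 5.264e-04 · 6.304e-05 = 3.318e-08 m³.
Life L = V_lim·H/(K·W) = 3.318e-08 · 1.379e+09 / (6.555e-03 · 93.38) = 74.76 m.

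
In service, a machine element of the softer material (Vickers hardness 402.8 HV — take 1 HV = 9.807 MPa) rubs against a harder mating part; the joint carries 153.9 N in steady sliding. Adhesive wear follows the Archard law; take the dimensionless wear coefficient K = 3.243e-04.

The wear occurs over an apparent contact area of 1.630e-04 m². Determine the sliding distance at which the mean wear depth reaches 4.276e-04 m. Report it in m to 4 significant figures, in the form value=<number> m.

The computation maintains full float precision — intermediates are shown rounded — rounded just once, at four significant digits.
Hardness H = 402.8 HV × 9.807 MPa/HV = 3950 MPa = 3.950e+09 Pa.
Collected in SI base units: W = 153.9 N, H = 3.950e+09 Pa, K = 3.243e-04.
Allowed volume V_lim = h_lim·A = 4.276e-04 · 1.630e-04 = 6.970e-08 m³.
Thus life L = V_lim·H/(K·W) = 6.970e-08 · 3.950e+09 / (3.243e-04 · 153.9) = 5517 m.

value=5517 m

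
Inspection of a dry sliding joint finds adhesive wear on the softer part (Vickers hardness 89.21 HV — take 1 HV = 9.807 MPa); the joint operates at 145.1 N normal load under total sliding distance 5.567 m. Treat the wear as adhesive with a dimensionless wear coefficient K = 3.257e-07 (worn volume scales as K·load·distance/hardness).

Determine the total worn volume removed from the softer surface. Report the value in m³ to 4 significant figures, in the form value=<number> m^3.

value=3.007e-13 m^3

Intermediates are shown rounded. The computation maintains full float precision; one final rounding, at four significant figures.
Hardness H = 89.21 HV × 9.807 MPa/HV = 874.9 MPa = 8.749e+08 Pa.
SI base units throughout: W = 145.1 N, H = 8.749e+08 Pa, K = 3.257e-07.
Archard relation: V = K·W·L/H = 3.257e-07 · 145.1 · 5.567 / 8.749e+08 = 3.007e-13 m³.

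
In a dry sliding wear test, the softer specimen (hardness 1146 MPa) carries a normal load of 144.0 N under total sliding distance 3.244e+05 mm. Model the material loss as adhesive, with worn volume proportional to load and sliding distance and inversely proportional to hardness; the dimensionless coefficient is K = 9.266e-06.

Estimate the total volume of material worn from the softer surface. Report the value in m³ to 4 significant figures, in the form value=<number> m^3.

value=3.777e-10 m^3

Intermediate values appear rounded; each operation carries full precision; a single final rounding to four significant figures.
Sliding distance L = 3.244e+05 mm = 324.4 m.
Hardness H = 1146 MPa = 1.146e+09 Pa.
In SI base units, W = 144.0 N, H = 1.146e+09 Pa, K = 9.266e-06.
Wear volume V = K·W·L/H = 9.266e-06 · 144.0 · 324.4 / 1.146e+09 = 3.777e-10 m³.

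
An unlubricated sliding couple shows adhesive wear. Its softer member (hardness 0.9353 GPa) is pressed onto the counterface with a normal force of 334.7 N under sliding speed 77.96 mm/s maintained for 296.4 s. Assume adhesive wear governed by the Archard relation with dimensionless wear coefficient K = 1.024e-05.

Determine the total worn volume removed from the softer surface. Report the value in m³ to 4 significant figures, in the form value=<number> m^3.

value=8.467e-11 m^3

Each operation carries exact precision — intermediates are displayed rounded — a lone final rounding, at 4 significant figures.
Convert: Sliding speed v = 77.96 mm/s = 0.07796 m/s. Sliding distance L = v·t = 0.07796 m/s × 296.4 s = 23.11 m.
Convert: Hardness H = 0.9353 GPa = 9.353e+08 Pa.
As SI base values: W = 334.7 N, H = 9.353e+08 Pa, K = 1.024e-05.
Wear volume V = K·W·L/H = 1.024e-05 · 334.7 · 23.11 / 9.353e+08 = 8.467e-11 m³.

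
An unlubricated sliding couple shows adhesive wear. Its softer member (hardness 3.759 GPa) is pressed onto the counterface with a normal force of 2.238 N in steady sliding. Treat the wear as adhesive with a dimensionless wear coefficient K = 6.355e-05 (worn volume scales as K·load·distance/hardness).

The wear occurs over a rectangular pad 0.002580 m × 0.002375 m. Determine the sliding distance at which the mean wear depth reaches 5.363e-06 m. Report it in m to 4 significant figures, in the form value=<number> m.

The algebra carries full precision, and the intermediates are shown rounded. Rounded just once, at four significant digits.
Convert: Hardness H = 3.759 GPa = 3.759e+09 Pa.
Convert: Contact area A = 0.002580 m × 0.002375 m = 6.127e-06 m².
Expressed in SI base units: W = 2.238 N, H = 3.759e+09 Pa, K = 6.355e-05.
Limit volume V_lim = h_lim·A = 5.363e-06 · 6.127e-06 = 3.286e-11 m³.
Thus life L = V_lim·H/(K·W) = 3.286e-11 · 3.759e+09 / (6.355e-05 · 2.238) = 868.5 m.

value=868.5 m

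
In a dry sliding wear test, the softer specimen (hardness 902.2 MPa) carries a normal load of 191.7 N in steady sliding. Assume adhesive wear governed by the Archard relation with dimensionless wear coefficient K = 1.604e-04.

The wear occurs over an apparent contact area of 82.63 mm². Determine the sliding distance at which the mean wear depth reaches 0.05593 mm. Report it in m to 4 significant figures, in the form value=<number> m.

The algebra holds full precision — intermediate values are shown rounded — one final rounding to four significant digits.
Hardness H = 902.2 MPa = 9.022e+08 Pa.
Contact area A = 82.63 mm² = 8.263e-05 m².
Depth limit h_lim = 0.05593 mm = 5.593e-05 m.
Collected in SI base units: W = 191.7 N, H = 9.022e+08 Pa, K = 1.604e-04.
At the depth limit, V_lim = h_lim·A = 5.593e-05 · 8.263e-05 = 4.621e-09 m³.
So the life L = V_lim·H/(K·W) = 4.621e-09 · 9.022e+08 / (1.604e-04 · 191.7) = 135.6 m.

value=135.6 m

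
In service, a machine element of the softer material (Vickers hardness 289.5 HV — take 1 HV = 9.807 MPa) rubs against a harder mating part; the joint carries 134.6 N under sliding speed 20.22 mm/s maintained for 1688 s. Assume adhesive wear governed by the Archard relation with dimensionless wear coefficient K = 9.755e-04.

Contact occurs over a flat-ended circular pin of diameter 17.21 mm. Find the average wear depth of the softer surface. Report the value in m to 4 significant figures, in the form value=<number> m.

value=6.786e-06 m

All arithmetic runs at exact precision; intermediates appear rounded; one last rounding: 4 significant figures.
Sliding speed v = 20.22 mm/s = 0.02022 m/s. Sliding distance L = v·t = 0.02022 m/s × 1688 s = 34.13 m.
Hardness H = 289.5 HV × 9.807 MPa/HV = 2839 MPa = 2.839e+09 Pa.
Pin diameter d = 17.21 mm = 0.01721 m. Contact area A = π·d²/4 = π·(0.01721 m)²/4 = 2.326e-04 m².
As SI base values: W = 134.6 N, H = 2.839e+09 Pa, K = 9.755e-04.
Archard volume V = K·W·L/H = 9.755e-04 · 134.6 · 34.13 / 2.839e+09 = 1.578e-09 m³.
Average depth h = V/A = 1.578e-09 / 2.326e-04 = 6.786e-06 m.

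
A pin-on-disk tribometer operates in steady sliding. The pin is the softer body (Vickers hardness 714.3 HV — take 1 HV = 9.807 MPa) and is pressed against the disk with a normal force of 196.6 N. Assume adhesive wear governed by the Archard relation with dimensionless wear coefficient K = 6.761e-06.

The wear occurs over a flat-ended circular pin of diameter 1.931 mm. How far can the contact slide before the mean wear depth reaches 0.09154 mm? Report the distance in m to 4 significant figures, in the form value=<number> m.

Intermediate values are printed rounded. The computation runs at full precision. Rounded just once, at 4 significant digits.
Hardness H = 714.3 HV × 9.807 MPa/HV = 7005 MPa = 7.005e+09 Pa.
Pin diameter d = 1.931 mm = 0.001931 m. Contact area A = π·d²/4 = π·(0.001931 m)²/4 = 2.929e-06 m².
Depth limit h_lim = 0.09154 mm = 9.154e-05 m.
Working in SI base units: W = 196.6 N, H = 7.005e+09 Pa, K = 6.761e-06.
Allowed volume V_lim = h_lim·A = 9.154e-05 · 2.929e-06 = 2.681e-10 m³.
Inverting, life L = V_lim·H/(K·W) = 2.681e-10 · 7.005e+09 / (6.761e-06 · 196.6) = 1413 m.

value=1413 m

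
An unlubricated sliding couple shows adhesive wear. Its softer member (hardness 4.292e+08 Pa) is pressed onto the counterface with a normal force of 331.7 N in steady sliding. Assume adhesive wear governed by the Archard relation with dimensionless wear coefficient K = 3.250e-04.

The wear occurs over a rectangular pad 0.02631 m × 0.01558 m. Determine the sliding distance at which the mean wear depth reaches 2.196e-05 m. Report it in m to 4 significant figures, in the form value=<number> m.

The intermediates appear rounded; all arithmetic carries exact precision; one last rounding, at four significant digits.
Convert: Contact area A = 0.02631 m × 0.01558 m = 4.099e-04 m².
As SI base values: W = 331.7 N, H = 4.292e+08 Pa, K = 3.250e-04.
Wearable volume V_lim = h_lim·A = 2.196e-05 · 4.099e-04 = 9.002e-09 m³.
So the life L = V_lim·H/(K·W) = 9.002e-09 · 4.292e+08 / (3.250e-04 · 331.7) = 35.84 m.

value=35.84 m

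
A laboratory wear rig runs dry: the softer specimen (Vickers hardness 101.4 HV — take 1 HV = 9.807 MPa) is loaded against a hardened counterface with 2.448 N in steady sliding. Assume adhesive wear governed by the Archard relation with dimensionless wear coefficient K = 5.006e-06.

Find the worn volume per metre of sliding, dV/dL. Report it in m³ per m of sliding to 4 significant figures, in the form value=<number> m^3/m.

The intermediates are displayed rounded, and each operation keeps full precision; one final rounding, at four significant digits.
Hardness H = 101.4 HV × 9.807 MPa/HV = 994.4 MPa = 9.944e+08 Pa.
Collected in SI base units: W = 2.448 N, H = 9.944e+08 Pa, K = 5.006e-06.
The wear rate dV/dL = K·W/H (independent of L): 5.006e-06 · 2.448 / 9.944e+08 = 1.232e-14 m³/m.

value=1.232e-14 m^3/m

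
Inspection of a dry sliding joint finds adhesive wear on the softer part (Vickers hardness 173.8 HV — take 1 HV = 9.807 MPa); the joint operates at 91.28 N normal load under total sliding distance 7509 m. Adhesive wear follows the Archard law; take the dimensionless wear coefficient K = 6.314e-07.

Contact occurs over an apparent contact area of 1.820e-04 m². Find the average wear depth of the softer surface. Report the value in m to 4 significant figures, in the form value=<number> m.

value=1.395e-06 m

Each operation runs at exact precision — the intermediates are shown rounded; one last rounding: four significant digits.
Convert: Hardness H = 173.8 HV × 9.807 MPa/HV = 1704 MPa = 1.704e+09 Pa.
As SI base values: W = 91.28 N, H = 1.704e+09 Pa, K = 6.314e-07.
Archard relation: V = K·W·L/H = 6.314e-07 · 91.28 · 7509 / 1.704e+09 = 2.539e-10 m³.
Depth of wear h = V/A = 2.539e-10 / 1.820e-04 = 1.395e-06 m.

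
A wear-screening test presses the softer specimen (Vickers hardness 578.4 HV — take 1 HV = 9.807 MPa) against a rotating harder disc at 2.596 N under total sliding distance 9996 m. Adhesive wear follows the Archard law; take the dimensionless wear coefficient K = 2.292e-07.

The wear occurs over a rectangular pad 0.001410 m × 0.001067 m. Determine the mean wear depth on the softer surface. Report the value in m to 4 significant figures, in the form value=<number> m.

The intermediates appear rounded — all arithmetic maintains full precision. Rounded once at the end, at four significant figures.
Hardness H = 578.4 HV × 9.807 MPa/HV = 5672 MPa = 5.672e+09 Pa.
Contact area A = 0.001410 m × 0.001067 m = 1.504e-06 m².
Collected in SI base units: W = 2.596 N, H = 5.672e+09 Pa, K = 2.292e-07.
Worn volume V = K·W·L/H = 2.292e-07 · 2.596 · 9996 / 5.672e+09 = 1.049e-12 m³.
Wear depth h = V/A = 1.049e-12 / 1.504e-06 = 6.969e-07 m.

value=6.969e-07 m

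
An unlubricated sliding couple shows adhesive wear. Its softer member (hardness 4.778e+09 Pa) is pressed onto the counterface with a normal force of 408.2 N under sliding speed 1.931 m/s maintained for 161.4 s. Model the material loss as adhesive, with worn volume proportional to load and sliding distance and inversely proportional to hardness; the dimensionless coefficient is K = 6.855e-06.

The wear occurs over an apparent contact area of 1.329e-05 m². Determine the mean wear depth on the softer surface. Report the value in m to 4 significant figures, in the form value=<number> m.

Each operation keeps exact precision; intermediate values are displayed rounded, and rounded just once, at 4 significant figures.
Convert: Distance L = v·t = 1.931 m/s × 161.4 s = 311.7 m.
Working in SI base units: W = 408.2 N, H = 4.778e+09 Pa, K = 6.855e-06.
Volume removed: V = K·W·L/H = 6.855e-06 · 408.2 · 311.7 / 4.778e+09 = 1.825e-10 m³.
Mean depth h = V/A = 1.825e-10 / 1.329e-05 = 1.373e-05 m.

value=1.373e-05 m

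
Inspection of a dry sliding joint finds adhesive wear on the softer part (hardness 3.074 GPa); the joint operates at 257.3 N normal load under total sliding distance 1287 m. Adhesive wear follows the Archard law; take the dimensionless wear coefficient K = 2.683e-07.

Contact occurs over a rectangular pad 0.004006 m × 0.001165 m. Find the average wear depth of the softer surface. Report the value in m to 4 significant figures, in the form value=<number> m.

value=6.193e-06 m

Intermediates are shown rounded — the algebra maintains full precision. Rounded just once, at 4 significant figures.
Convert: Hardness H = 3.074 GPa = 3.074e+09 Pa.
Convert: Contact area A = 0.004006 m × 0.001165 m = 4.667e-06 m².
Restated in SI base units: W = 257.3 N, H = 3.074e+09 Pa, K = 2.683e-07.
Archard relation: V = K·W·L/H = 2.683e-07 · 257.3 · 1287 / 3.074e+09 = 2.890e-11 m³.
Depth of wear h = V/A = 2.890e-11 / 4.667e-06 = 6.193e-06 m.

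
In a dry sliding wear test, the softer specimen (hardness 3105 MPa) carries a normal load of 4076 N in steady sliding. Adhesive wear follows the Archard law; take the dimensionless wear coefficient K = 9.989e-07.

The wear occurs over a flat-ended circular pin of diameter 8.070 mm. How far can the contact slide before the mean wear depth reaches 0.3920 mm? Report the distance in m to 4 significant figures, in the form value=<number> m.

value=1.529e+04 m

All working math runs at full precision — intermediate values are shown rounded, and a lone final rounding: four significant figures.
Convert: Hardness H = 3105 MPa = 3.105e+09 Pa.
Convert: Pin diameter d = 8.070 mm = 0.008070 m. Contact area A = π·d²/4 = π·(0.008070 m)²/4 = 5.115e-05 m².
Convert: Depth limit h_lim = 0.3920 mm = 3.920e-04 m.
Restated in SI base units: W = 4076 N, H = 3.105e+09 Pa, K = 9.989e-07.
Limit volume V_lim = h_lim·A = 3.920e-04 · 5.115e-05 = 2.005e-08 m³.
Inverting, life L = V_lim·H/(K·W) = 2.005e-08 · 3.105e+09 / (9.989e-07 · 4076) = 1.529e+04 m.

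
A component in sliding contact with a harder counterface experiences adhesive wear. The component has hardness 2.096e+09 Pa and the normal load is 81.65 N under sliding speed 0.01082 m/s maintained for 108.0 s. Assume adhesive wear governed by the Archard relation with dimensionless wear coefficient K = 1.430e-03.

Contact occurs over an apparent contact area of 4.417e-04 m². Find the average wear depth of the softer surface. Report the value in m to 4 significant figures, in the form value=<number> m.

value=1.474e-07 m

Quoted intermediates are rounded; each operation runs at full float precision. Rounded just once, at 4 significant figures.
Convert: Sliding distance L = v·t = 0.01082 m/s × 108.0 s = 1.169 m.
Working in SI base units: W = 81.65 N, H = 2.096e+09 Pa, K = 1.430e-03.
Apply Archard: V = K·W·L/H = 1.430e-03 · 81.65 · 1.169 / 2.096e+09 = 6.510e-11 m³.
Mean wear depth h = V/A = 6.510e-11 / 4.417e-04 = 1.474e-07 m.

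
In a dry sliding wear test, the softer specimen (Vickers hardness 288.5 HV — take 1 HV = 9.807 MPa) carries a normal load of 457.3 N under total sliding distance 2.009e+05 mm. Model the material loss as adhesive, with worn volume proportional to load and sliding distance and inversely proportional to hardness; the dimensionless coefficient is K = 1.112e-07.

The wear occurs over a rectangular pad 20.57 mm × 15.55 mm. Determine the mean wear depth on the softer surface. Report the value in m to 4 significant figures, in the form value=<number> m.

value=1.129e-08 m

Printed values are rounded. The computation runs at full float precision. Rounded once at the end: 4 significant figures.
Convert: Sliding distance L = 2.009e+05 mm = 200.9 m.
Convert: Hardness H = 288.5 HV × 9.807 MPa/HV = 2829 MPa = 2.829e+09 Pa.
Convert: Pad sides 20.57 mm × 15.55 mm = 0.02057 m × 0.01555 m. Contact area A = 0.02057 m × 0.01555 m = 3.199e-04 m².
As SI base values: W = 457.3 N, H = 2.829e+09 Pa, K = 1.112e-07.
Volume removed: V = K·W·L/H = 1.112e-07 · 457.3 · 200.9 / 2.829e+09 = 3.611e-12 m³.
Mean depth h = V/A = 3.611e-12 / 3.199e-04 = 1.129e-08 m.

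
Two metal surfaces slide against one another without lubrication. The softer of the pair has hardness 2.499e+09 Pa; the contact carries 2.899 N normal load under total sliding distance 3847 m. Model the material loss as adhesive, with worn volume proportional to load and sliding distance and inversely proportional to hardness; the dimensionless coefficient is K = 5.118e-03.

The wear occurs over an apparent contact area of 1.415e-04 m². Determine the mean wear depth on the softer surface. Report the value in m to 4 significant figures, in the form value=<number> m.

value=1.614e-04 m

The computation keeps exact precision. Displayed values are rounded. Rounded once at the end, at four significant figures.
Working in SI base units: W = 2.899 N, H = 2.499e+09 Pa, K = 5.118e-03.
Volume removed: V = K·W·L/H = 5.118e-03 · 2.899 · 3847 / 2.499e+09 = 2.284e-08 m³.
Wear depth h = V/A = 2.284e-08 / 1.415e-04 = 1.614e-04 m.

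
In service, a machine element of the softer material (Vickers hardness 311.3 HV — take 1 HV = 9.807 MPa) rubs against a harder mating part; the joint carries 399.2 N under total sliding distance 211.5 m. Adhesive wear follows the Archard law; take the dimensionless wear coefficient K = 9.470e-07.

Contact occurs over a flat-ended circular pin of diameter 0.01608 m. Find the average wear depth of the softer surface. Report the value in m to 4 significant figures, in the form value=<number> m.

Every step holds full float precision, and shown intermediates are rounded — a lone final rounding: four significant digits.
Hardness H = 311.3 HV × 9.807 MPa/HV = 3053 MPa = 3.053e+09 Pa.
Contact area A = π·d²/4 = π·(0.01608 m)²/4 = 2.031e-04 m².
Working in SI base units: W = 399.2 N, H = 3.053e+09 Pa, K = 9.470e-07.
Wear volume V = K·W·L/H = 9.470e-07 · 399.2 · 211.5 / 3.053e+09 = 2.619e-11 m³.
Mean depth h = V/A = 2.619e-11 / 2.031e-04 = 1.290e-07 m.

value=1.290e-07 m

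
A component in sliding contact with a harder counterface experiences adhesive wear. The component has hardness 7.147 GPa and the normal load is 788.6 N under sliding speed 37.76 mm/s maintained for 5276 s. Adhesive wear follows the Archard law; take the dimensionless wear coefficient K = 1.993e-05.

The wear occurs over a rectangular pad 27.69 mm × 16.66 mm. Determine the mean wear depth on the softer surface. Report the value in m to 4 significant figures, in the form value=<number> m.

value=9.497e-07 m

The intermediates are printed rounded, and every step keeps exact precision; rounded just once to four significant figures.
Sliding speed v = 37.76 mm/s = 0.03776 m/s. The distance L = v·t = 0.03776 m/s × 5276 s = 199.2 m.
Hardness H = 7.147 GPa = 7.147e+09 Pa.
Pad sides 27.69 mm × 16.66 mm = 0.02769 m × 0.01666 m. Contact area A = 0.02769 m × 0.01666 m = 4.613e-04 m².
Restated in SI base units: W = 788.6 N, H = 7.147e+09 Pa, K = 1.993e-05.
The Archard volume V = K·W·L/H = 1.993e-05 · 788.6 · 199.2 / 7.147e+09 = 4.381e-10 m³.
Wear depth h = V/A = 4.381e-10 / 4.613e-04 = 9.497e-07 m.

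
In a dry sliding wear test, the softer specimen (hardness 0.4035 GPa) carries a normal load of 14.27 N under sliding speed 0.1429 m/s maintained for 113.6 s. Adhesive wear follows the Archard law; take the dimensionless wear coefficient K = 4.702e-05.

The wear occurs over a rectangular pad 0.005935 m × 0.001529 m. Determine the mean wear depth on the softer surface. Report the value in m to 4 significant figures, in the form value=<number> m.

Intermediate values are shown rounded. The algebra holds full float precision — rounded once at the end, at four significant digits.
Convert: Total distance L = v·t = 0.1429 m/s × 113.6 s = 16.23 m.
Convert: Hardness H = 0.4035 GPa = 4.035e+08 Pa.
Convert: Contact area A = 0.005935 m × 0.001529 m = 9.075e-06 m².
SI base units throughout: W = 14.27 N, H = 4.035e+08 Pa, K = 4.702e-05.
The Archard volume V = K·W·L/H = 4.702e-05 · 14.27 · 16.23 / 4.035e+08 = 2.699e-11 m³.
Mean wear depth h = V/A = 2.699e-11 / 9.075e-06 = 2.975e-06 m.

value=2.975e-06 m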